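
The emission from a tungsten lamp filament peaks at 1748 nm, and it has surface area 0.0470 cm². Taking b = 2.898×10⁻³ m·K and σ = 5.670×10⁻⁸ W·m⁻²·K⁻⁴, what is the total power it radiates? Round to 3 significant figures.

Wien's law: T = b/λ_max = 2.898×10⁻³/1.748×10⁻⁶ = 1657.89 K.
Area A = 0.0470 cm² = 4.70×10⁻⁶ m².
Then P = σAT⁴ = 5.670×10⁻⁸×4.70×10⁻⁶×(1657.89)⁴ = 2.01 W.

P ≈ 2.01 W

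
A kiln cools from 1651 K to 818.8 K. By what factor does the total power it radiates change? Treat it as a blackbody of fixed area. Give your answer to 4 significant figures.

P₂/P₁ ≈ 0.06050

P ∝ T⁴, so P₂/P₁ = (T₂/T₁)⁴ = (818.8/1651)⁴ = (0.495942)⁴ = 0.06050.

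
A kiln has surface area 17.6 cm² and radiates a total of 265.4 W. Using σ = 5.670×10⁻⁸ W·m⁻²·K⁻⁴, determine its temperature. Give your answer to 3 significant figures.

T ≈ 1.28×10³ K

Area A = 17.6 cm² = 1.76×10⁻³ m².
P = σAT⁴ ⇒ T = (P/(σA))^(1/4) = (265.4/(5.670×10⁻⁸×1.76×10⁻³))^(1/4) = 1.28×10³ K.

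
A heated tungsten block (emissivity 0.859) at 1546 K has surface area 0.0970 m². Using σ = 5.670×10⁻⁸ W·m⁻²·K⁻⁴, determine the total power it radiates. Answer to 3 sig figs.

P ≈ 2.70×10⁴ W

Area A = 0.0970 m².
P = εσAT⁴ = 0.859 × 5.670×10⁻⁸ × 0.0970 × (1546)⁴ = 2.70×10⁴ W.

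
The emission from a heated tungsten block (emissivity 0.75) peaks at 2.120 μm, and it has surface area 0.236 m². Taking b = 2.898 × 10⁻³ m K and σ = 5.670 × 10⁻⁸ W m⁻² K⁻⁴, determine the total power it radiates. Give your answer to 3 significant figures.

P ≈ 3.50×10⁴ W

Wien's law: T = b/λ_max = 2.898×10⁻³/2.120×10⁻⁶ = 1366.98 K.
Area A = 0.236 m².
Then P = εσAT⁴ = 0.75×5.670×10⁻⁸×0.236×(1366.98)⁴ = 3.50×10⁴ W.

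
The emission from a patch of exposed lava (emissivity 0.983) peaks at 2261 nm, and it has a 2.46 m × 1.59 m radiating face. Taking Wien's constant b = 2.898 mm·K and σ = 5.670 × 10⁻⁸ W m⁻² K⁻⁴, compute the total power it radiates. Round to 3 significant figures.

P ≈ 5.88×10⁵ W

Wien's law: T = b/λ_max = 2.898×10⁻³/2.261×10⁻⁶ = 1281.73 K.
Area A = 2.46 × 1.59 = 3.9114 m².
Then P = εσAT⁴ = 0.983×5.670×10⁻⁸×3.9114×(1281.73)⁴ = 5.88×10⁵ W.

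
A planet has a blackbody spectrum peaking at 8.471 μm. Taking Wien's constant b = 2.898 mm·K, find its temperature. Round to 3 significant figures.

Wien's law gives T = b/λ_max = (2.898×10⁻³ m·K)/(8.471×10⁻⁶ m) = 342 K.

T ≈ 342 K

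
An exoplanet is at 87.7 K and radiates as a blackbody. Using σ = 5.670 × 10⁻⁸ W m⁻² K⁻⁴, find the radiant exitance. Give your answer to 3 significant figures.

I ≈ 3.35 W/m²

Stefan–Boltzmann: I = σT⁴ = 5.670×10⁻⁸ × (87.7)⁴ = 3.35 W/m².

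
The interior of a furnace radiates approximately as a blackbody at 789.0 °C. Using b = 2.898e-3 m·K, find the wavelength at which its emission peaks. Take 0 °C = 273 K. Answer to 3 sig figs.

λ_max ≈ 2.73×10³ nm

T = 789.0 °C + 273 = 1062.0 K.
Wien's displacement law: λ_max = b/T = (2.898×10⁻³ m·K)/(1062.0 K) = 2.729×10⁻⁶ m.
That is 2.73×10³ nm, in the infrared range.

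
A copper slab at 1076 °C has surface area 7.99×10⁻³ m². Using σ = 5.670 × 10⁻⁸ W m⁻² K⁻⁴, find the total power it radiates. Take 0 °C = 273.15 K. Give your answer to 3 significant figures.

T = 1076 °C + 273.15 = 1349.15 K.
Area A = 7.99×10⁻³ m².
P = σAT⁴ = 5.670×10⁻⁸ × 7.99×10⁻³ × (1349.15)⁴ = 1.50×10³ W.

P ≈ 1.50×10³ W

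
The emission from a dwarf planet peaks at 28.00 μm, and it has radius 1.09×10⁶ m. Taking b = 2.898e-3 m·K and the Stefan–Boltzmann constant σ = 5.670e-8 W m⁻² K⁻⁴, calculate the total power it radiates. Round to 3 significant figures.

P ≈ 9.71×10¹³ W

Wien's law: T = b/λ_max = 2.898×10⁻³/2.800×10⁻⁵ = 103.500 K.
Surface area A = 4πR² = 4π(1.09×10⁶ m)² = 1.49301×10¹³ m².
Then P = σAT⁴ = 5.670×10⁻⁸×1.49301×10¹³×(103.500)⁴ = 9.71×10¹³ W.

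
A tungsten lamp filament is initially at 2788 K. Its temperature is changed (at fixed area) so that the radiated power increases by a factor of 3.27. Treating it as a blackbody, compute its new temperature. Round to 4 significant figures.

P ∝ T⁴, so T₂/T₁ = (P₂/P₁)^(1/4) = (3.27)^(1/4) = 1.34474.
T₂ = 2788 × 1.34474 = 3749 K.

T₂ ≈ 3749 K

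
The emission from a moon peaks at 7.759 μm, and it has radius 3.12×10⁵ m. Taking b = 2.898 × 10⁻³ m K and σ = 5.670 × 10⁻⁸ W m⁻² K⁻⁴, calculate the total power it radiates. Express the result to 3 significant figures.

Wien's law: T = b/λ_max = 2.898×10⁻³/7.759×10⁻⁶ = 373.502 K.
Surface area A = 4πR² = 4π(3.12×10⁵ m)² = 1.22326×10¹² m².
Then P = σAT⁴ = 5.670×10⁻⁸×1.22326×10¹²×(373.502)⁴ = 1.35×10¹⁵ W.

P ≈ 1.35×10¹⁵ W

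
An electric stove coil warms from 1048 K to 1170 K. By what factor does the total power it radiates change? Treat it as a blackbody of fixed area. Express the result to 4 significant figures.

P ∝ T⁴, so P₂/P₁ = (T₂/T₁)⁴ = (1170/1048)⁴ = (1.11641)⁴ = 1.553.

P₂/P₁ ≈ 1.553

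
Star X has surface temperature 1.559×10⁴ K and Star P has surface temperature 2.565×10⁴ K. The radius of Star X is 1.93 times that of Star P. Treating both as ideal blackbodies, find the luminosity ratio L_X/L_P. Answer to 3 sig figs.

L ∝ R²T⁴, so L_X/L_P = (R_X/R_P)²(T_X/T_P)⁴ = (1.93)² × (1.559×10⁴/2.565×10⁴)⁴ = 3.7249 × 0.136469 = 0.508.

L_X/L_P ≈ 0.508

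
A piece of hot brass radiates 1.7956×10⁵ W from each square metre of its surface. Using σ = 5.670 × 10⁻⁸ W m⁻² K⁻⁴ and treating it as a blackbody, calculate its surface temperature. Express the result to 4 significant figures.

T ≈ 1334 K

I = σT⁴, so T = (I/σ)^(1/4) = (1.7956×10⁵/(5.670×10⁻⁸))^(1/4) = 1334 K.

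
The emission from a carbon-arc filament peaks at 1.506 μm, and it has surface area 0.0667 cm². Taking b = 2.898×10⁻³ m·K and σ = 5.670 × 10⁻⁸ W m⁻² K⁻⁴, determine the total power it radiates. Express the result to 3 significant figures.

P ≈ 5.19 W

Wien's law: T = b/λ_max = 2.898×10⁻³/1.506×10⁻⁶ = 1924.30 K.
Area A = 0.0667 cm² = 6.67×10⁻⁶ m².
Then P = σAT⁴ = 5.670×10⁻⁸×6.67×10⁻⁶×(1924.30)⁴ = 5.19 W.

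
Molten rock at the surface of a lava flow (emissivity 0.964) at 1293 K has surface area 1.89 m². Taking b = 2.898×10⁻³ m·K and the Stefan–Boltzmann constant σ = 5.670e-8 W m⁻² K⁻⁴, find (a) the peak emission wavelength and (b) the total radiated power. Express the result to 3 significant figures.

(a) λ_max = b/T = 2.898×10⁻³/1293 = 2.241×10⁻⁶ m = 2.24×10³ nm.
Area A = 1.89 m².
(b) P = εσAT⁴ = 0.964×5.670×10⁻⁸×1.89×(1293)⁴ = 2.89×10⁵ W.

λ_max ≈ 2.24×10³ nm; P ≈ 2.89×10⁵ W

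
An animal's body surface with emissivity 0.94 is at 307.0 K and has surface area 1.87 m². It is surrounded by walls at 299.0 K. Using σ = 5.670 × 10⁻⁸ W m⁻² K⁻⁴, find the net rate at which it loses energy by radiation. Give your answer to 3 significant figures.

Area A = 1.87 m².
Net radiated power P_net = εσA(T⁴ − T₀⁴) = 0.94×5.670×10⁻⁸×1.87×(307.0⁴ − 299.0⁴).
T⁴ − T₀⁴ = 8.88287×10⁹ − 7.99254×10⁹ = 8.90330×10⁸ K⁴, so P_net = 88.7 W.

Net loss ≈ 88.7 W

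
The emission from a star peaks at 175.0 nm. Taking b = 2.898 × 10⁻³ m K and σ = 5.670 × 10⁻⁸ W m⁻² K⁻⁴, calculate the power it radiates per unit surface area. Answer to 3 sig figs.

Wien's law: T = b/λ_max = 2.898×10⁻³/1.750×10⁻⁷ = 16560.0 K.
Then I = σT⁴ = 5.670×10⁻⁸×(16560.0)⁴ = 4.26×10⁹ W/m².

I ≈ 4.26×10⁹ W/m²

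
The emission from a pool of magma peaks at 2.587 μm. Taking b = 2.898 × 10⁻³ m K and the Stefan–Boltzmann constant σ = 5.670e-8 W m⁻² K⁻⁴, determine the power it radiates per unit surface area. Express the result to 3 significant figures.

Wien's law: T = b/λ_max = 2.898×10⁻³/2.587×10⁻⁶ = 1120.22 K.
Then I = σT⁴ = 5.670×10⁻⁸×(1120.22)⁴ = 8.93×10⁴ W/m².

I ≈ 8.93×10⁴ W/m²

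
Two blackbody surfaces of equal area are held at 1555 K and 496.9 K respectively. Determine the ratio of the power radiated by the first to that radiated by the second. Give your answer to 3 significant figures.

P₁/P₂ ≈ 95.9

With equal areas, P₁/P₂ = (T₁/T₂)⁴ = (1555/496.9)⁴ = 95.9.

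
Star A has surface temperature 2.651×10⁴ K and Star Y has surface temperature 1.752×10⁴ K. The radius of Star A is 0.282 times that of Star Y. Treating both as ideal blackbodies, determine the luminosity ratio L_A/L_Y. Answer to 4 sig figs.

L_A/L_Y ≈ 0.4169

L ∝ R²T⁴, so L_A/L_Y = (R_A/R_Y)²(T_A/T_Y)⁴ = (0.282)² × (2.651×10⁴/1.752×10⁴)⁴ = 0.079524 × 5.24207 = 0.4169.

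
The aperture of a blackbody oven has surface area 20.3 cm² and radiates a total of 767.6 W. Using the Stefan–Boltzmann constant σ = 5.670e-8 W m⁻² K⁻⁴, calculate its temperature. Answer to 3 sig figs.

T ≈ 1.61×10³ K

Area A = 20.3 cm² = 2.03×10⁻³ m².
P = σAT⁴ ⇒ T = (P/(σA))^(1/4) = (767.6/(5.670×10⁻⁸×2.03×10⁻³))^(1/4) = 1.61×10³ K.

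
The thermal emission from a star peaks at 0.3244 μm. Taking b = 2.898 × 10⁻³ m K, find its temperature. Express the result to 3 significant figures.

T ≈ 8.93×10³ K

Wien's law gives T = b/λ_max = (2.898×10⁻³ m·K)/(3.244×10⁻⁷ m) = 8.93×10³ K.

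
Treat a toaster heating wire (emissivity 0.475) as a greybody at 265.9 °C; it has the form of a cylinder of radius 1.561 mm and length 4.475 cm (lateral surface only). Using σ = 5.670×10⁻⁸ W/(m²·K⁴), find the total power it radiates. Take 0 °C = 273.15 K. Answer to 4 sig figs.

P ≈ 0.9981 W

T = 265.9 °C + 273.15 = 539.05 K.
Lateral area A = 2πrL = 2π×1.561×10⁻³×0.04475 = 4.38910×10⁻⁴ m².
P = εσAT⁴ = 0.475 × 5.670×10⁻⁸ × 4.38910×10⁻⁴ × (539.05)⁴ = 0.9981 W.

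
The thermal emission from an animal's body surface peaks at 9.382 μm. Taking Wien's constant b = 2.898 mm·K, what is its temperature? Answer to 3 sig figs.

T ≈ 309 K

Wien's law gives T = b/λ_max = (2.898×10⁻³ m·K)/(9.382×10⁻⁶ m) = 309 K.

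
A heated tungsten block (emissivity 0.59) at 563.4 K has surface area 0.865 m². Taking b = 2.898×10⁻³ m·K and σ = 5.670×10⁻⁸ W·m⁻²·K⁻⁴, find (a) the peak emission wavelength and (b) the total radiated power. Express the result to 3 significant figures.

(a) λ_max = b/T = 2.898×10⁻³/563.4 = 5.144×10⁻⁶ m = 5.14 μm.
Area A = 0.865 m².
(b) P = εσAT⁴ = 0.59×5.670×10⁻⁸×0.865×(563.4)⁴ = 2.92×10³ W.

λ_max ≈ 5.14 μm; P ≈ 2.92×10³ W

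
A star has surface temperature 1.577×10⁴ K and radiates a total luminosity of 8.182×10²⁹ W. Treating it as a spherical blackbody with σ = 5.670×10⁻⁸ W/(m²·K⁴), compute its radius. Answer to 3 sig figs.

L = 4πR²σT⁴ ⇒ R = √(L/(4πσT⁴)).
σT⁴ = 3.50679×10⁹ W/m², so R = √(8.182×10²⁹/(4π×3.50679×10⁹)) = 4.31×10⁹ m.

R ≈ 4.31×10⁹ m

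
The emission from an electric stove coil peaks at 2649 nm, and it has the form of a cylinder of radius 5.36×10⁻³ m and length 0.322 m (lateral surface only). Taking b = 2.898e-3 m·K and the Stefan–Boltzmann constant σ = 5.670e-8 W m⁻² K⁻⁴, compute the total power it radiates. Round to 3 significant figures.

Wien's law: T = b/λ_max = 2.898×10⁻³/2.649×10⁻⁶ = 1094.00 K.
Lateral area A = 2πrL = 2π×5.36×10⁻³×0.322 = 0.0108443 m².
Then P = σAT⁴ = 5.670×10⁻⁸×0.0108443×(1094.00)⁴ = 881 W.

P ≈ 881 W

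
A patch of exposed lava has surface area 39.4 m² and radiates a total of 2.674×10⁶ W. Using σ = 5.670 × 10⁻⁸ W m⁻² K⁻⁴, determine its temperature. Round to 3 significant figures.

T ≈ 1.05×10³ K

Area A = 39.4 m².
P = σAT⁴ ⇒ T = (P/(σA))^(1/4) = (2.674×10⁶/(5.670×10⁻⁸×39.4))^(1/4) = 1.05×10³ K.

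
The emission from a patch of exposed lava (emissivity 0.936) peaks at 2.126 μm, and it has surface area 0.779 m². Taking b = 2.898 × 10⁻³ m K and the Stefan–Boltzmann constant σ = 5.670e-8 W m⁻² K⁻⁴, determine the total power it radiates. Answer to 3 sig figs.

Wien's law: T = b/λ_max = 2.898×10⁻³/2.126×10⁻⁶ = 1363.12 K.
Area A = 0.779 m².
Then P = εσAT⁴ = 0.936×5.670×10⁻⁸×0.779×(1363.12)⁴ = 1.43×10⁵ W.

P ≈ 1.43×10⁵ W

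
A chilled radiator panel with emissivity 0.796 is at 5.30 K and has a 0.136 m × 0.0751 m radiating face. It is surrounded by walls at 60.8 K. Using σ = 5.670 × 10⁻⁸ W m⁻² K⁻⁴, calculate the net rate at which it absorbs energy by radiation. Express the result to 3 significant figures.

Net gain ≈ 6.30×10⁻³ W

Area A = 0.136 × 0.0751 = 0.0102136 m².
Net radiated power P_net = εσA(T⁴ − T₀⁴) = 0.796×5.670×10⁻⁸×0.0102136×(5.30⁴ − 60.8⁴).
T⁴ − T₀⁴ = 789.048 − 1.36651×10⁷ = -1.36643×10⁷ K⁴, so P_net = -6.30×10⁻³ W — negative, meaning a net gain of 6.30×10⁻³ W.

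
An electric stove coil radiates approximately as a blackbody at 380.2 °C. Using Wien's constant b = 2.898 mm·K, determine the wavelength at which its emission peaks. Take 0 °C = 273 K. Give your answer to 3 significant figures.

T = 380.2 °C + 273 = 653.2 K.
Wien's displacement law: λ_max = b/T = (2.898×10⁻³ m·K)/(653.2 K) = 4.437×10⁻⁶ m.
That is 4.44 μm, in the infrared range.

λ_max ≈ 4.44 μm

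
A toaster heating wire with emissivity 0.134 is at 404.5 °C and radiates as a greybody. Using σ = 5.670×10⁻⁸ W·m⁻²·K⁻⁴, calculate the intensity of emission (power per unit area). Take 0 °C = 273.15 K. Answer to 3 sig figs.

I ≈ 1.60×10³ W/m²

T = 404.5 °C + 273.15 = 677.65 K.
Stefan–Boltzmann: I = εσT⁴ = 0.134 × 5.670×10⁻⁸ × (677.65)⁴ = 1.60×10³ W/m².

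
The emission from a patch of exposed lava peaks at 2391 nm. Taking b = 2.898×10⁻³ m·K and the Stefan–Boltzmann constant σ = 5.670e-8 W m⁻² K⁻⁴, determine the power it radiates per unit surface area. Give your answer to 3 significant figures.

I ≈ 1.22×10⁵ W/m²

Wien's law: T = b/λ_max = 2.898×10⁻³/2.391×10⁻⁶ = 1212.05 K.
Then I = σT⁴ = 5.670×10⁻⁸×(1212.05)⁴ = 1.22×10⁵ W/m².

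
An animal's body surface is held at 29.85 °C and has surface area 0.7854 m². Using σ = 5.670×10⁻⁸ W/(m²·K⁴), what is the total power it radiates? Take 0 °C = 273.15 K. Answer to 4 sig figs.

T = 29.85 °C + 273.15 = 303.00 K.
Area A = 0.7854 m².
P = σAT⁴ = 5.670×10⁻⁸ × 0.7854 × (303.00)⁴ = 375.4 W.

P ≈ 375.4 W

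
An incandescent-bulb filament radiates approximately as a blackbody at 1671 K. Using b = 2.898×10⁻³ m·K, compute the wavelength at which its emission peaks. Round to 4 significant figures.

Wien's displacement law: λ_max = b/T = (2.898×10⁻³ m·K)/(1671 K) = 1.7343×10⁻⁶ m.
That is 1734 nm, in the infrared range.

λ_max ≈ 1734 nm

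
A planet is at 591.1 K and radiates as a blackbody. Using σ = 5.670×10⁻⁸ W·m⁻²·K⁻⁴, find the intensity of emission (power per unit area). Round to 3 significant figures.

Stefan–Boltzmann: I = σT⁴ = 5.670×10⁻⁸ × (591.1)⁴ = 6.92×10³ W/m².

I ≈ 6.92×10³ W/m²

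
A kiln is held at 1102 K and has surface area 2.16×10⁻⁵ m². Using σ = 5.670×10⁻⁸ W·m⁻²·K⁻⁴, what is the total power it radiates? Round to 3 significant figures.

P ≈ 1.81 W

Area A = 2.16×10⁻⁵ m².
P = σAT⁴ = 5.670×10⁻⁸ × 2.16×10⁻⁵ × (1102)⁴ = 1.81 W.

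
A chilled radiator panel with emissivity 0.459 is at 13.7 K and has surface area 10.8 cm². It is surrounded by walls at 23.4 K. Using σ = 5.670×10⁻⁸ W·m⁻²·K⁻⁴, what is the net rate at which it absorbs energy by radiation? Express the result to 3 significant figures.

Area A = 10.8 cm² = 1.08×10⁻³ m².
Net radiated power P_net = εσA(T⁴ − T₀⁴) = 0.459×5.670×10⁻⁸×1.08×10⁻³×(13.7⁴ − 23.4⁴).
T⁴ − T₀⁴ = 35227.5 − 2.99822×10⁵ = -2.64594×10⁵ K⁴, so P_net = -7.44×10⁻⁶ W — negative, meaning a net gain of 7.44×10⁻⁶ W.

Net gain ≈ 7.44×10⁻⁶ W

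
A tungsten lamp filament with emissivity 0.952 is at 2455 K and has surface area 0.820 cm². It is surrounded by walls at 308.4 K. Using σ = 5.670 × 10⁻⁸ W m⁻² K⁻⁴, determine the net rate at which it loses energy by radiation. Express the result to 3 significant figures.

Area A = 0.820 cm² = 8.20×10⁻⁵ m².
Net radiated power P_net = εσA(T⁴ − T₀⁴) = 0.952×5.670×10⁻⁸×8.20×10⁻⁵×(2455⁴ − 308.4⁴).
T⁴ − T₀⁴ = 3.63250×10¹³ − 9.04602×10⁹ = 3.63160×10¹³ K⁴, so P_net = 161 W.

Net loss ≈ 161 W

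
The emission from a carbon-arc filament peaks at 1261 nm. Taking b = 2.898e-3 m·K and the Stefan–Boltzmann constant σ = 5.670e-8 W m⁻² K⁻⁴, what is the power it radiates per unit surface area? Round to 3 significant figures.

Wien's law: T = b/λ_max = 2.898×10⁻³/1.261×10⁻⁶ = 2298.18 K.
Then I = σT⁴ = 5.670×10⁻⁸×(2298.18)⁴ = 1.58×10⁶ W/m².

I ≈ 1.58×10⁶ W/m²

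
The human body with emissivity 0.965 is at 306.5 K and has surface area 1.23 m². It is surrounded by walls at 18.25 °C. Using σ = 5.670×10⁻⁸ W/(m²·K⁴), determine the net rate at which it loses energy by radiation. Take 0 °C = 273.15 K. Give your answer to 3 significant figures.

Net loss ≈ 109 W

Surroundings: T = 18.25 °C + 273.15 = 291.40 K.
Area A = 1.23 m².
Net radiated power P_net = εσA(T⁴ − T₀⁴) = 0.965×5.670×10⁻⁸×1.23×(306.5⁴ − 291.40⁴).
T⁴ − T₀⁴ = 8.82515×10⁹ − 7.21038×10⁹ = 1.61477×10⁹ K⁴, so P_net = 109 W.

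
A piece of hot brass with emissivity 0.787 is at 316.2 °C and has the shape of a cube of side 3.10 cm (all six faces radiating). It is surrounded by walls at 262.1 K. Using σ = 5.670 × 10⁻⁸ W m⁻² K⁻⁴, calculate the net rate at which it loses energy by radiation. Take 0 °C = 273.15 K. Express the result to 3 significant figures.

T = 316.2 °C + 273.15 = 589.35 K.
Area A = 6s² = 6×(0.0310 m)² = 5.766×10⁻³ m².
Net radiated power P_net = εσA(T⁴ − T₀⁴) = 0.787×5.670×10⁻⁸×5.766×10⁻³×(589.35⁴ − 262.1⁴).
T⁴ − T₀⁴ = 1.20641×10¹¹ − 4.71920×10⁹ = 1.15922×10¹¹ K⁴, so P_net = 29.8 W.

Net loss ≈ 29.8 W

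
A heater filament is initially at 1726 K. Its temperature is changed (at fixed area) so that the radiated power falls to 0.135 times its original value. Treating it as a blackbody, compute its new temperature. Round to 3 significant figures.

T₂ ≈ 1.05×10³ K

P ∝ T⁴, so T₂/T₁ = (P₂/P₁)^(1/4) = (0.135)^(1/4) = 0.606155.
T₂ = 1726 × 0.606155 = 1.05×10³ K.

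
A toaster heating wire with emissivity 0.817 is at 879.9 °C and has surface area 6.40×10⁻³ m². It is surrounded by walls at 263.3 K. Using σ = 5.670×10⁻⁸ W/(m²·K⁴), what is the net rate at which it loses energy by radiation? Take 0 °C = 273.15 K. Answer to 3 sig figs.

Net loss ≈ 523 W

T = 879.9 °C + 273.15 = 1153.05 K.
Area A = 6.40×10⁻³ m².
Net radiated power P_net = εσA(T⁴ − T₀⁴) = 0.817×5.670×10⁻⁸×6.40×10⁻³×(1153.05⁴ − 263.3⁴).
T⁴ − T₀⁴ = 1.76763×10¹² − 4.80622×10⁹ = 1.76282×10¹² K⁴, so P_net = 523 W.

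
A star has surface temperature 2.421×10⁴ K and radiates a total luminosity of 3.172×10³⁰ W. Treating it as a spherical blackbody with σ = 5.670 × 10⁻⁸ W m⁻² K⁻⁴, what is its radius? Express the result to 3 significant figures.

R ≈ 3.60×10⁹ m

L = 4πR²σT⁴ ⇒ R = √(L/(4πσT⁴)).
σT⁴ = 1.94788×10¹⁰ W/m², so R = √(3.172×10³⁰/(4π×1.94788×10¹⁰)) = 3.60×10⁹ m.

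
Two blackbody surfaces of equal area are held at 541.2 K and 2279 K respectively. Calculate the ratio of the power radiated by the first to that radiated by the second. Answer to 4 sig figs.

P₁/P₂ ≈ 3.180×10⁻³

With equal areas, P₁/P₂ = (T₁/T₂)⁴ = (541.2/2279)⁴ = 3.180×10⁻³.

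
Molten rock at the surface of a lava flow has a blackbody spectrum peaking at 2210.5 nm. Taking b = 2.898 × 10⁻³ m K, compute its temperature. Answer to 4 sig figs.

T ≈ 1311 K

Wien's law gives T = b/λ_max = (2.898×10⁻³ m·K)/(2.2105×10⁻⁶ m) = 1311 K.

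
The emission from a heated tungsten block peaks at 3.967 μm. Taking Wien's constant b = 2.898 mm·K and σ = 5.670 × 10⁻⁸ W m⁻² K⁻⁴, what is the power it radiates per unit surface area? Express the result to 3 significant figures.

Wien's law: T = b/λ_max = 2.898×10⁻³/3.967×10⁻⁶ = 730.527 K.
Then I = σT⁴ = 5.670×10⁻⁸×(730.527)⁴ = 1.61×10⁴ W/m².

I ≈ 1.61×10⁴ W/m²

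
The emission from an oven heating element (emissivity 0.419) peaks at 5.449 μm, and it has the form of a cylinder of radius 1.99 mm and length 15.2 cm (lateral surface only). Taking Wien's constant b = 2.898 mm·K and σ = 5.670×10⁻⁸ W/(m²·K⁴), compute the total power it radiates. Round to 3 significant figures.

P ≈ 3.61 W

Wien's law: T = b/λ_max = 2.898×10⁻³/5.449×10⁻⁶ = 531.841 K.
Lateral area A = 2πrL = 2π×1.99×10⁻³×0.152 = 1.90054×10⁻³ m².
Then P = εσAT⁴ = 0.419×5.670×10⁻⁸×1.90054×10⁻³×(531.841)⁴ = 3.61 W.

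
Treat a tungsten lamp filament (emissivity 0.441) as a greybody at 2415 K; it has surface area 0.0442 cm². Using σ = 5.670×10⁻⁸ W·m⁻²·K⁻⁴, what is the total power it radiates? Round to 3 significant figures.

Area A = 0.0442 cm² = 4.42×10⁻⁶ m².
P = εσAT⁴ = 0.441 × 5.670×10⁻⁸ × 4.42×10⁻⁶ × (2415)⁴ = 3.76 W.

P ≈ 3.76 W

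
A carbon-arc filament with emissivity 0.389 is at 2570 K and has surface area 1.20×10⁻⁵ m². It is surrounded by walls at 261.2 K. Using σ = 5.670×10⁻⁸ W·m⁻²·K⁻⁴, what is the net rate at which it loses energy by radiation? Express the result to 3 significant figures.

Area A = 1.20×10⁻⁵ m².
Net radiated power P_net = εσA(T⁴ − T₀⁴) = 0.389×5.670×10⁻⁸×1.20×10⁻⁵×(2570⁴ − 261.2⁴).
T⁴ − T₀⁴ = 4.36247×10¹³ − 4.65471×10⁹ = 4.36200×10¹³ K⁴, so P_net = 11.5 W.

Net loss ≈ 11.5 W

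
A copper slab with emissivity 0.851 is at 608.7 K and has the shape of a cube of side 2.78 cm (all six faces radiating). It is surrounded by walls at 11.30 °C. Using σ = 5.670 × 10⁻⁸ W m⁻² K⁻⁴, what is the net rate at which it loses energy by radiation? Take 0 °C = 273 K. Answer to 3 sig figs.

Surroundings: T = 11.30 °C + 273 = 284.30 K.
Area A = 6s² = 6×(0.0278 m)² = 4.63704×10⁻³ m².
Net radiated power P_net = εσA(T⁴ − T₀⁴) = 0.851×5.670×10⁻⁸×4.63704×10⁻³×(608.7⁴ − 284.30⁴).
T⁴ − T₀⁴ = 1.37282×10¹¹ − 6.53292×10⁹ = 1.30749×10¹¹ K⁴, so P_net = 29.3 W.

Net loss ≈ 29.3 W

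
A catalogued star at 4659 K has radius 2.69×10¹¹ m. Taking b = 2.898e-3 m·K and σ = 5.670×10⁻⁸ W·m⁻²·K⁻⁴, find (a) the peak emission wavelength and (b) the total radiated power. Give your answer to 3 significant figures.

(a) λ_max = b/T = 2.898×10⁻³/4659 = 6.220×10⁻⁷ m = 0.622 μm.
Surface area A = 4πR² = 4π(2.69×10¹¹ m)² = 9.09315×10²³ m².
(b) P = σAT⁴ = 5.670×10⁻⁸×9.09315×10²³×(4659)⁴ = 2.43×10³¹ W.

λ_max ≈ 0.622 μm; P ≈ 2.43×10³¹ W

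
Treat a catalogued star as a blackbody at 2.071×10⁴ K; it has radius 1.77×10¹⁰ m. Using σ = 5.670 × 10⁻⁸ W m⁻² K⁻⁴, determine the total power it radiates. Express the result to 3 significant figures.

Surface area A = 4πR² = 4π(1.77×10¹⁰ m)² = 3.93692×10²¹ m².
P = σAT⁴ = 5.670×10⁻⁸ × 3.93692×10²¹ × (2.071×10⁴)⁴ = 4.11×10³¹ W.

P ≈ 4.11×10³¹ W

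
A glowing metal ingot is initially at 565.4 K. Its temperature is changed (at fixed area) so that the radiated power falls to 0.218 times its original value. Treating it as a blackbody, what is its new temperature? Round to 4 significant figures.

T₂ ≈ 386.3 K

P ∝ T⁴, so T₂/T₁ = (P₂/P₁)^(1/4) = (0.218)^(1/4) = 0.683304.
T₂ = 565.4 × 0.683304 = 386.3 K.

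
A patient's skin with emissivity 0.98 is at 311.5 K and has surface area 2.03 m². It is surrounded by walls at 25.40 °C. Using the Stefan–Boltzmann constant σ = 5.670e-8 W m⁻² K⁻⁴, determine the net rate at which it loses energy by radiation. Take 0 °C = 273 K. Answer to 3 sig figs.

Surroundings: T = 25.40 °C + 273 = 298.40 K.
Area A = 2.03 m².
Net radiated power P_net = εσA(T⁴ − T₀⁴) = 0.98×5.670×10⁻⁸×2.03×(311.5⁴ − 298.40⁴).
T⁴ − T₀⁴ = 9.41526×10⁹ − 7.92858×10⁹ = 1.48668×10⁹ K⁴, so P_net = 168 W.

Net loss ≈ 168 W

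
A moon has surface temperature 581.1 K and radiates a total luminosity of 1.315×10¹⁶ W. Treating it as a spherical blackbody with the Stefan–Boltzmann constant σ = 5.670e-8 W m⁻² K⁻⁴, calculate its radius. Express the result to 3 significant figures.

L = 4πR²σT⁴ ⇒ R = √(L/(4πσT⁴)).
σT⁴ = 6465.27 W/m², so R = √(1.315×10¹⁶/(4π×6465.27)) = 4.02×10⁵ m.

R ≈ 4.02×10⁵ m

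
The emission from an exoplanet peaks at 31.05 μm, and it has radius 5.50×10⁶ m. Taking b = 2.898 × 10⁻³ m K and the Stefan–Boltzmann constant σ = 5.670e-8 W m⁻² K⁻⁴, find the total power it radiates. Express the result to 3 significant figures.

Wien's law: T = b/λ_max = 2.898×10⁻³/3.105×10⁻⁵ = 93.3333 K.
Surface area A = 4πR² = 4π(5.50×10⁶ m)² = 3.80133×10¹⁴ m².
Then P = σAT⁴ = 5.670×10⁻⁸×3.80133×10¹⁴×(93.3333)⁴ = 1.64×10¹⁵ W.

P ≈ 1.64×10¹⁵ W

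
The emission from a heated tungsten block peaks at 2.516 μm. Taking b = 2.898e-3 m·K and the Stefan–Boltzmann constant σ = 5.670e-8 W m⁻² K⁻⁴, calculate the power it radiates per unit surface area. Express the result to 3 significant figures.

Wien's law: T = b/λ_max = 2.898×10⁻³/2.516×10⁻⁶ = 1151.83 K.
Then I = σT⁴ = 5.670×10⁻⁸×(1151.83)⁴ = 9.98×10⁴ W/m².

I ≈ 9.98×10⁴ W/m²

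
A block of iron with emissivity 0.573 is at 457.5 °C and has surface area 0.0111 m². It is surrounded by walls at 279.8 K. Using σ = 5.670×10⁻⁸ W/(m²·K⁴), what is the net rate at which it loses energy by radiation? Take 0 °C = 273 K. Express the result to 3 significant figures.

Net loss ≈ 100 W

T = 457.5 °C + 273 = 730.5 K.
Area A = 0.0111 m².
Net radiated power P_net = εσA(T⁴ − T₀⁴) = 0.573×5.670×10⁻⁸×0.0111×(730.5⁴ − 279.8⁴).
T⁴ − T₀⁴ = 2.84761×10¹¹ − 6.12902×10⁹ = 2.78632×10¹¹ K⁴, so P_net = 100 W.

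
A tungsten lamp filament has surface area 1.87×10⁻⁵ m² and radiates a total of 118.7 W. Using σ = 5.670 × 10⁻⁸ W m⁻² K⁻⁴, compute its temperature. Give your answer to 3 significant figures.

T ≈ 3.25×10³ K

Area A = 1.87×10⁻⁵ m².
P = σAT⁴ ⇒ T = (P/(σA))^(1/4) = (118.7/(5.670×10⁻⁸×1.87×10⁻⁵))^(1/4) = 3.25×10³ K.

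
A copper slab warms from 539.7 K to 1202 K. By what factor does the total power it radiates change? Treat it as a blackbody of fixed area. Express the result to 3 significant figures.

P ∝ T⁴, so P₂/P₁ = (T₂/T₁)⁴ = (1202/539.7)⁴ = (2.22716)⁴ = 24.6.

P₂/P₁ ≈ 24.6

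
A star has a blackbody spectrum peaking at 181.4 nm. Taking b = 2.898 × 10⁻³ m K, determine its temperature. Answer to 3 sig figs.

Wien's law gives T = b/λ_max = (2.898×10⁻³ m·K)/(1.814×10⁻⁷ m) = 1.60×10⁴ K.

T ≈ 1.60×10⁴ K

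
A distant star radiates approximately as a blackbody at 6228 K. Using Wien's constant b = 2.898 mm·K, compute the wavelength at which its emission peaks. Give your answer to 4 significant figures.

Wien's displacement law: λ_max = b/T = (2.898×10⁻³ m·K)/(6228 K) = 4.6532×10⁻⁷ m.
That is 0.4653 μm, in the visible range.

λ_max ≈ 0.4653 μm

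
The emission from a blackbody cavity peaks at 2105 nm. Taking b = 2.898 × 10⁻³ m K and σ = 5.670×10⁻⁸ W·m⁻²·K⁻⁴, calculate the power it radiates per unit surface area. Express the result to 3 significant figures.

I ≈ 2.04×10⁵ W/m²

Wien's law: T = b/λ_max = 2.898×10⁻³/2.105×10⁻⁶ = 1376.72 K.
Then I = σT⁴ = 5.670×10⁻⁸×(1376.72)⁴ = 2.04×10⁵ W/m².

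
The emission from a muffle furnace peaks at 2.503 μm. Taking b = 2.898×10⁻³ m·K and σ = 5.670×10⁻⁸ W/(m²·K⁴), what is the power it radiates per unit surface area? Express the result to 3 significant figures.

Wien's law: T = b/λ_max = 2.898×10⁻³/2.503×10⁻⁶ = 1157.81 K.
Then I = σT⁴ = 5.670×10⁻⁸×(1157.81)⁴ = 1.02×10⁵ W/m².

I ≈ 1.02×10⁵ W/m²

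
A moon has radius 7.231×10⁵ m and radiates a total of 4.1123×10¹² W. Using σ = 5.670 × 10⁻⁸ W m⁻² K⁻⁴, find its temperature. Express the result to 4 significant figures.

T ≈ 57.64 K

Surface area A = 4πR² = 4π(7.231×10⁵ m)² = 6.57062×10¹² m².
P = σAT⁴ ⇒ T = (P/(σA))^(1/4) = (4.1123×10¹²/(5.670×10⁻⁸×6.57062×10¹²))^(1/4) = 57.64 K.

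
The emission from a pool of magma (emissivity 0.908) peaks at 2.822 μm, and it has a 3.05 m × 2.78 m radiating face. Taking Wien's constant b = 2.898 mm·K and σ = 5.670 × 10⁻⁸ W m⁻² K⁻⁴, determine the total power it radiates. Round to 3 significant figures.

P ≈ 4.85×10⁵ W

Wien's law: T = b/λ_max = 2.898×10⁻³/2.822×10⁻⁶ = 1026.93 K.
Area A = 3.05 × 2.78 = 8.479 m².
Then P = εσAT⁴ = 0.908×5.670×10⁻⁸×8.479×(1026.93)⁴ = 4.85×10⁵ W.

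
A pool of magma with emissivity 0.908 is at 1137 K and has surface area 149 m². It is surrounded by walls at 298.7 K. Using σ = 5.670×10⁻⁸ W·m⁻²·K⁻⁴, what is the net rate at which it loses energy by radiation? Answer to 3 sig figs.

Area A = 149 m².
Net radiated power P_net = εσA(T⁴ − T₀⁴) = 0.908×5.670×10⁻⁸×149×(1137⁴ − 298.7⁴).
T⁴ − T₀⁴ = 1.67125×10¹² − 7.96051×10⁹ = 1.66329×10¹² K⁴, so P_net = 1.28×10⁷ W.

Net loss ≈ 1.28×10⁷ W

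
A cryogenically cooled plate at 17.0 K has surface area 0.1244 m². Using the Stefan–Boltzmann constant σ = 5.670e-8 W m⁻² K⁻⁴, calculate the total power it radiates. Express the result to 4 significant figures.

Area A = 0.1244 m².
P = σAT⁴ = 5.670×10⁻⁸ × 0.1244 × (17.0)⁴ = 5.891×10⁻⁴ W.

P ≈ 5.891×10⁻⁴ W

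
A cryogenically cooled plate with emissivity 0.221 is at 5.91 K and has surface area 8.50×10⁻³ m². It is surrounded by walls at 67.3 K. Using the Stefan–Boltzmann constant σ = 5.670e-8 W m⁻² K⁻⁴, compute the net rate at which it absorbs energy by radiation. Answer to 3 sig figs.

Net gain ≈ 2.18×10⁻³ W

Area A = 8.50×10⁻³ m².
Net radiated power P_net = εσA(T⁴ − T₀⁴) = 0.221×5.670×10⁻⁸×8.50×10⁻³×(5.91⁴ − 67.3⁴).
T⁴ − T₀⁴ = 1219.97 − 2.05145×10⁷ = -2.05133×10⁷ K⁴, so P_net = -2.18×10⁻³ W — negative, meaning a net gain of 2.18×10⁻³ W.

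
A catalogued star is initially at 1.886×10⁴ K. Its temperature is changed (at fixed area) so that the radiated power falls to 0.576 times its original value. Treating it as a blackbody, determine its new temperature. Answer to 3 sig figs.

P ∝ T⁴, so T₂/T₁ = (P₂/P₁)^(1/4) = (0.576)^(1/4) = 0.871175.
T₂ = 1.886×10⁴ × 0.871175 = 1.64×10⁴ K.

T₂ ≈ 1.64×10⁴ K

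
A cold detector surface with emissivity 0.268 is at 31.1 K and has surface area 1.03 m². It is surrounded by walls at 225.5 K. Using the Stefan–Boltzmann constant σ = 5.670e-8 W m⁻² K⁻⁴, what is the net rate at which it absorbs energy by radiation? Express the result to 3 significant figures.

Area A = 1.03 m².
Net radiated power P_net = εσA(T⁴ − T₀⁴) = 0.268×5.670×10⁻⁸×1.03×(31.1⁴ − 225.5⁴).
T⁴ − T₀⁴ = 9.35495×10⁵ − 2.58575×10⁹ = -2.58481×10⁹ K⁴, so P_net = -40.5 W — negative, meaning a net gain of 40.5 W.

Net gain ≈ 40.5 W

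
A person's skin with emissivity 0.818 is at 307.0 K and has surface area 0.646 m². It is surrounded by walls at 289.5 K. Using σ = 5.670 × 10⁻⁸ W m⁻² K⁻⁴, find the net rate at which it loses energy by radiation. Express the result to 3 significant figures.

Area A = 0.646 m².
Net radiated power P_net = εσA(T⁴ − T₀⁴) = 0.818×5.670×10⁻⁸×0.646×(307.0⁴ − 289.5⁴).
T⁴ − T₀⁴ = 8.88287×10⁹ − 7.02416×10⁹ = 1.85871×10⁹ K⁴, so P_net = 55.7 W.

Net loss ≈ 55.7 W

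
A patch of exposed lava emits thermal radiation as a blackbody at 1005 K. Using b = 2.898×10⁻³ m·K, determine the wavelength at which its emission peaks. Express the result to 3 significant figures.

Wien's displacement law: λ_max = b/T = (2.898×10⁻³ m·K)/(1005 K) = 2.884×10⁻⁶ m.
That is 2.88 μm, in the infrared range.

λ_max ≈ 2.88 μm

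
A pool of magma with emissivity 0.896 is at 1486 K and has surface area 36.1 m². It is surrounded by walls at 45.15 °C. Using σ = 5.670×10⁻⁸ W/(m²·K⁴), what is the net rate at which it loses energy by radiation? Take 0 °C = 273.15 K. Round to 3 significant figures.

Surroundings: T = 45.15 °C + 273.15 = 318.30 K.
Area A = 36.1 m².
Net radiated power P_net = εσA(T⁴ − T₀⁴) = 0.896×5.670×10⁻⁸×36.1×(1486⁴ − 318.30⁴).
T⁴ − T₀⁴ = 4.87613×10¹² − 1.02647×10¹⁰ = 4.86587×10¹² K⁴, so P_net = 8.92×10⁶ W.

Net loss ≈ 8.92×10⁶ W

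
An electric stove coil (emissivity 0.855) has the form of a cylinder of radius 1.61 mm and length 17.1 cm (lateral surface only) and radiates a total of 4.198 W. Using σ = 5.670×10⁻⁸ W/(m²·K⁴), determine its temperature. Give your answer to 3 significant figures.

Lateral area A = 2πrL = 2π×1.61×10⁻³×0.171 = 1.72982×10⁻³ m².
P = εσAT⁴ ⇒ T = (P/(εσA))^(1/4) = (4.198/(0.855×5.670×10⁻⁸×1.72982×10⁻³))^(1/4) = 473 K.

T ≈ 473 K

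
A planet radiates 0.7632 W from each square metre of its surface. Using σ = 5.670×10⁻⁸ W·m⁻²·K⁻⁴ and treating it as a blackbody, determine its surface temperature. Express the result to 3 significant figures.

I = σT⁴, so T = (I/σ)^(1/4) = (0.7632/(5.670×10⁻⁸))^(1/4) = 60.6 K.

T ≈ 60.6 K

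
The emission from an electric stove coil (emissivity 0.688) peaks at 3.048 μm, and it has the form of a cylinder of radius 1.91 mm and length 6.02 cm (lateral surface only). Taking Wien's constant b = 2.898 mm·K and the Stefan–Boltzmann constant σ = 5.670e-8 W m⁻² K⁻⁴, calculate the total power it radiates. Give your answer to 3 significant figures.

P ≈ 23.0 W

Wien's law: T = b/λ_max = 2.898×10⁻³/3.048×10⁻⁶ = 950.787 K.
Lateral area A = 2πrL = 2π×1.91×10⁻³×0.0602 = 7.22453×10⁻⁴ m².
Then P = εσAT⁴ = 0.688×5.670×10⁻⁸×7.22453×10⁻⁴×(950.787)⁴ = 23.0 W.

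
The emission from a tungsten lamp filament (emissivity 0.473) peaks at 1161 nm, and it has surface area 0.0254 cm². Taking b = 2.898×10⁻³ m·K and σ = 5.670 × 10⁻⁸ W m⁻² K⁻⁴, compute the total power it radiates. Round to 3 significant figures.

P ≈ 2.64 W

Wien's law: T = b/λ_max = 2.898×10⁻³/1.161×10⁻⁶ = 2496.12 K.
Area A = 0.0254 cm² = 2.54×10⁻⁶ m².
Then P = εσAT⁴ = 0.473×5.670×10⁻⁸×2.54×10⁻⁶×(2496.12)⁴ = 2.64 W.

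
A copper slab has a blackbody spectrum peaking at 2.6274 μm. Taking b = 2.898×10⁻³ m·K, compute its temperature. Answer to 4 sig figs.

Wien's law gives T = b/λ_max = (2.898×10⁻³ m·K)/(2.6274×10⁻⁶ m) = 1103 K.

T ≈ 1103 K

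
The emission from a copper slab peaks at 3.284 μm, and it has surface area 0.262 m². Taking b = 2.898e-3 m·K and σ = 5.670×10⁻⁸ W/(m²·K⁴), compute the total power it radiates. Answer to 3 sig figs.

P ≈ 9.01×10³ W

Wien's law: T = b/λ_max = 2.898×10⁻³/3.284×10⁻⁶ = 882.460 K.
Area A = 0.262 m².
Then P = σAT⁴ = 5.670×10⁻⁸×0.262×(882.460)⁴ = 9.01×10³ W.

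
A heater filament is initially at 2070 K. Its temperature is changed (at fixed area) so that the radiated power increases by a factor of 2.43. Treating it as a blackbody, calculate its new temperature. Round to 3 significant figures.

P ∝ T⁴, so T₂/T₁ = (P₂/P₁)^(1/4) = (2.43)^(1/4) = 1.24854.
T₂ = 2070 × 1.24854 = 2.58×10³ K.

T₂ ≈ 2.58×10³ K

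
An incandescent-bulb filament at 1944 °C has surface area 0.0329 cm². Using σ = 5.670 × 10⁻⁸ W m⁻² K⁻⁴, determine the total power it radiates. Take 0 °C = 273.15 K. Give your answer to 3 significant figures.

T = 1944 °C + 273.15 = 2217.15 K.
Area A = 0.0329 cm² = 3.29×10⁻⁶ m².
P = σAT⁴ = 5.670×10⁻⁸ × 3.29×10⁻⁶ × (2217.15)⁴ = 4.51 W.

P ≈ 4.51 W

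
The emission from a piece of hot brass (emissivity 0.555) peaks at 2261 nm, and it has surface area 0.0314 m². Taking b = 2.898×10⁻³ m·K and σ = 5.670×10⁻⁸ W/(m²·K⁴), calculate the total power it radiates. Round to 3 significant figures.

Wien's law: T = b/λ_max = 2.898×10⁻³/2.261×10⁻⁶ = 1281.73 K.
Area A = 0.0314 m².
Then P = εσAT⁴ = 0.555×5.670×10⁻⁸×0.0314×(1281.73)⁴ = 2.67×10³ W.

P ≈ 2.67×10³ W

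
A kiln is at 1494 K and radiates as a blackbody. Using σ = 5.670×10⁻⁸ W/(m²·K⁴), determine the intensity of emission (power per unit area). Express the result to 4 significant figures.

Stefan–Boltzmann: I = σT⁴ = 5.670×10⁻⁸ × (1494)⁴ = 2.825×10⁵ W/m².

I ≈ 2.825×10⁵ W/m²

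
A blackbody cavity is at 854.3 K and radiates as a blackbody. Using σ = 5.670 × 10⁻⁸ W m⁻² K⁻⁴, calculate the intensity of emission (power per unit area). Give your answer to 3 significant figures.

I ≈ 3.02×10⁴ W/m²

Stefan–Boltzmann: I = σT⁴ = 5.670×10⁻⁸ × (854.3)⁴ = 3.02×10⁴ W/m².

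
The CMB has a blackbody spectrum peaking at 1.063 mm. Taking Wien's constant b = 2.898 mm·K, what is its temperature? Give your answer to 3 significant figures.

T ≈ 2.73 K

Wien's law gives T = b/λ_max = (2.898×10⁻³ m·K)/(1.063×10⁻³ m) = 2.73 K.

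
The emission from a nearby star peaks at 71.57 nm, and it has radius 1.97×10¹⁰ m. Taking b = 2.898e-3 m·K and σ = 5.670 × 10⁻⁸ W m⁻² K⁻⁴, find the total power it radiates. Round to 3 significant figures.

Wien's law: T = b/λ_max = 2.898×10⁻³/7.157×10⁻⁸ = 40491.8 K.
Surface area A = 4πR² = 4π(1.97×10¹⁰ m)² = 4.87688×10²¹ m².
Then P = σAT⁴ = 5.670×10⁻⁸×4.87688×10²¹×(40491.8)⁴ = 7.43×10³² W.

P ≈ 7.43×10³² W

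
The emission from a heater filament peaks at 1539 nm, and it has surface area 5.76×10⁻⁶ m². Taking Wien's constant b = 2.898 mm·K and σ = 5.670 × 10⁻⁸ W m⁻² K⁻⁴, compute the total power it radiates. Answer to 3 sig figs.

Wien's law: T = b/λ_max = 2.898×10⁻³/1.539×10⁻⁶ = 1883.04 K.
Area A = 5.76×10⁻⁶ m².
Then P = σAT⁴ = 5.670×10⁻⁸×5.76×10⁻⁶×(1883.04)⁴ = 4.11 W.

P ≈ 4.11 W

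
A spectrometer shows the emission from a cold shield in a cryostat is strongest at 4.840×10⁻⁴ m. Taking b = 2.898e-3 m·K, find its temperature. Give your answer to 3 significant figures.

T ≈ 5.99 K

Wien's law gives T = b/λ_max = (2.898×10⁻³ m·K)/(4.840×10⁻⁴ m) = 5.99 K.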